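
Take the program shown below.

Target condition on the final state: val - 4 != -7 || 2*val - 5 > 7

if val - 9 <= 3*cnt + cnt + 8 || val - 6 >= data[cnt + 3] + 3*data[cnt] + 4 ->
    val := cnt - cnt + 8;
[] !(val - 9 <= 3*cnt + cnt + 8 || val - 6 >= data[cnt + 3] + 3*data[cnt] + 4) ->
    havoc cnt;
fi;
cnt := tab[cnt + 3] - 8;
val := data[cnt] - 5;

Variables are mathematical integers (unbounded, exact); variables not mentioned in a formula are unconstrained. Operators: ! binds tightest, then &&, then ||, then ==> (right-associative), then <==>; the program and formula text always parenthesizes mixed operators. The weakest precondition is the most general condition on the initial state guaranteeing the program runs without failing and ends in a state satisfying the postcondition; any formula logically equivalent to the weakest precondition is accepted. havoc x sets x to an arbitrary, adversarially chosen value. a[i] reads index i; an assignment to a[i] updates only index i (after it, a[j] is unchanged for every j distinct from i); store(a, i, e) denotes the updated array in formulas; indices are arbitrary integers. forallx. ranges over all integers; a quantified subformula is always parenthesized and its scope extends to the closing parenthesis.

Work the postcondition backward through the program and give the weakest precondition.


Working backward. After the program, the postcondition val - 4 != -7 || 2*val - 5 > 7 must hold; in canonical form it is val != -3 || 2*val > 12.
Before val := data[cnt] - 5: data[cnt] != 2 || 2*data[cnt] > 22
Before cnt := tab[cnt + 3] - 8: data[tab[cnt + 3] - 8] != 2 || 2*data[tab[cnt + 3] - 8] > 22
Then branch requires data[tab[cnt + 3] - 8] != 2 || 2*data[tab[cnt + 3] - 8] > 22; else branch requires forall cnt_1. (data[tab[cnt_1 + 3] - 8] != 2 || 2*data[tab[cnt_1 + 3] - 8] > 22).
Before the if: ((val <= 4*cnt + 17 || val >= data[cnt + 3] + 3*data[cnt] + 10) ==> (data[tab[cnt + 3] - 8] != 2 || 2*data[tab[cnt + 3] - 8] > 22)) && ((!(val <= 4*cnt + 17 || val >= data[cnt + 3] + 3*data[cnt] + 10)) ==> (forall cnt_1. (data[tab[cnt_1 + 3] - 8] != 2 || 2*data[tab[cnt_1 + 3] - 8] > 22)))
Answer: WP = ((val <= 4*cnt + 17 || val >= data[cnt + 3] + 3*data[cnt] + 10) ==> (data[tab[cnt + 3] - 8] != 2 || 2*data[tab[cnt + 3] - 8] > 22)) && ((!(val <= 4*cnt + 17 || val >= data[cnt + 3] + 3*data[cnt] + 10)) ==> (forall cnt_1. (data[tab[cnt_1 + 3] - 8] != 2 || 2*data[tab[cnt_1 + 3] - 8] > 22)))


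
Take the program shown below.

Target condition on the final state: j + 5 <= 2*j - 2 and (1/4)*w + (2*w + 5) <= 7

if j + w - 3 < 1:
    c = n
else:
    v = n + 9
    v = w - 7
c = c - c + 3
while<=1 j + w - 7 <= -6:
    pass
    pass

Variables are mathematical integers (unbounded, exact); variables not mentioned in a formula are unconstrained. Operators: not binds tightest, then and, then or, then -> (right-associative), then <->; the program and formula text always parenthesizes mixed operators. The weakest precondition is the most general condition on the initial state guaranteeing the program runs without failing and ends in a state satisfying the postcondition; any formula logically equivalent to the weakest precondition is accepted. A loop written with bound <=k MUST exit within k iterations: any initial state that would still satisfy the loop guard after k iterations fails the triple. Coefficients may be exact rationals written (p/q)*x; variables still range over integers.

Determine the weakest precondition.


Working backward. After the program, the postcondition j + 5 <= 2*j - 2 and (1/4)*w + (2*w + 5) <= 7 must hold; in canonical form it is j >= 7 and (9/4)*w <= 2.
Before the loop (bound <=1), unroll the exhaustion recursion (WP_0 = exit-now case; WP_j = one more guarded iteration, up to j = 1):
  WP_0: (not (j + w <= 1)) and j >= 7 and (9/4)*w <= 2
  WP_1: (j + w <= 1 -> ((not (j + w <= 1)) and j >= 7 and (9/4)*w <= 2)) and ((not (j + w <= 1)) -> (j >= 7 and (9/4)*w <= 2))
So before the loop: (j + w <= 1 -> ((not (j + w <= 1)) and j >= 7 and (9/4)*w <= 2)) and ((not (j + w <= 1)) -> (j >= 7 and (9/4)*w <= 2))
Before c := c - c + 3: (j + w <= 1 -> ((not (j + w <= 1)) and j >= 7 and (9/4)*w <= 2)) and ((not (j + w <= 1)) -> (j >= 7 and (9/4)*w <= 2))
Then branch requires (j + w <= 1 -> ((not (j + w <= 1)) and j >= 7 and (9/4)*w <= 2)) and ((not (j + w <= 1)) -> (j >= 7 and (9/4)*w <= 2)); else branch requires (j + w <= 1 -> ((not (j + w <= 1)) and j >= 7 and (9/4)*w <= 2)) and ((not (j + w <= 1)) -> (j >= 7 and (9/4)*w <= 2)).
Before the if: (j + w < 4 -> ((j + w <= 1 -> ((not (j + w <= 1)) and j >= 7 and (9/4)*w <= 2)) and ((not (j + w <= 1)) -> (j >= 7 and (9/4)*w <= 2)))) and ((not (j + w < 4)) -> ((j + w <= 1 -> ((not (j + w <= 1)) and j >= 7 and (9/4)*w <= 2)) and ((not (j + w <= 1)) -> (j >= 7 and (9/4)*w <= 2))))
Answer: WP = (j + w < 4 -> ((j + w <= 1 -> ((not (j + w <= 1)) and j >= 7 and (9/4)*w <= 2)) and ((not (j + w <= 1)) -> (j >= 7 and (9/4)*w <= 2)))) and ((not (j + w < 4)) -> ((j + w <= 1 -> ((not (j + w <= 1)) and j >= 7 and (9/4)*w <= 2)) and ((not (j + w <= 1)) -> (j >= 7 and (9/4)*w <= 2))))


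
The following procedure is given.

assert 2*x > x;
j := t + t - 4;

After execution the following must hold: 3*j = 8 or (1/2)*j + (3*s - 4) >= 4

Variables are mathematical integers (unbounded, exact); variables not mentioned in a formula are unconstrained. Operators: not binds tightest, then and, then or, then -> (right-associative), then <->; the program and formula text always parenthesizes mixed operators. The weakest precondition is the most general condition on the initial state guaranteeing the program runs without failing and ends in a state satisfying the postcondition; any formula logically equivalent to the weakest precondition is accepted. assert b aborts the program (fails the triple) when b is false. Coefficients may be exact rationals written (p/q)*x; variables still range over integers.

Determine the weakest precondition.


Working backward. After the program, the postcondition 3*j = 8 or (1/2)*j + (3*s - 4) >= 4 must hold; in canonical form it is 3*j = 8 or (1/2)*j + 3*s >= 8.
Before j := t + t - 4: 6*t = 20 or 3*s + t >= 10
Before assert 2*x > x: x > 0 and (6*t = 20 or 3*s + t >= 10)
Answer: WP = x > 0 and (6*t = 20 or 3*s + t >= 10)


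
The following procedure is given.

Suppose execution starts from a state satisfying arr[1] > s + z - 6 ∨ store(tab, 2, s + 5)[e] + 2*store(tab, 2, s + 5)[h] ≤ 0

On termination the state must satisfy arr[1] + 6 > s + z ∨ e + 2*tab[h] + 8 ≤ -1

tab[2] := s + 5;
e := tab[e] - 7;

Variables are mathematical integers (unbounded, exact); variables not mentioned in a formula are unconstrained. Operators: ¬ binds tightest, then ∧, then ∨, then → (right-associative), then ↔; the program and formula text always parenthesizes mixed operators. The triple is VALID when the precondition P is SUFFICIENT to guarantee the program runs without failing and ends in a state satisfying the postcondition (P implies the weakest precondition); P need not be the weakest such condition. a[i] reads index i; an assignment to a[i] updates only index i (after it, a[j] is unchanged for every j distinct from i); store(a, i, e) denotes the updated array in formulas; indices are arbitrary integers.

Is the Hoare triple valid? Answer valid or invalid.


Working backward. After the program, the postcondition arr[1] + 6 > s + z ∨ e + 2*tab[h] + 8 ≤ -1 must hold; in canonical form it is arr[1] > s + z - 6 ∨ 2*tab[h] + e ≤ -9.
Before e := tab[e] - 7: arr[1] > s + z - 6 ∨ tab[e] + 2*tab[h] ≤ -2
Before tab[2] := s + 5: arr[1] > s + z - 6 ∨ store(tab, 2, s + 5)[e] + 2*store(tab, 2, s + 5)[h] ≤ -2
The weakest precondition is arr[1] > s + z - 6 ∨ store(tab, 2, s + 5)[e] + 2*store(tab, 2, s + 5)[h] ≤ -2.
Check whether arr[1] > s + z - 6 ∨ store(tab, 2, s + 5)[e] + 2*store(tab, 2, s + 5)[h] ≤ 0 implies it.
Countermodel: at the initial state arr = {[1] = 0, [2] = 0, [3] = 0, elsewhere 0}, e = 2, h = 3, s = -5, tab = {[1] = 0, [2] = 0, [3] = 0, elsewhere 0}, z = 11, the precondition holds but the weakest precondition fails.
Answer: invalid


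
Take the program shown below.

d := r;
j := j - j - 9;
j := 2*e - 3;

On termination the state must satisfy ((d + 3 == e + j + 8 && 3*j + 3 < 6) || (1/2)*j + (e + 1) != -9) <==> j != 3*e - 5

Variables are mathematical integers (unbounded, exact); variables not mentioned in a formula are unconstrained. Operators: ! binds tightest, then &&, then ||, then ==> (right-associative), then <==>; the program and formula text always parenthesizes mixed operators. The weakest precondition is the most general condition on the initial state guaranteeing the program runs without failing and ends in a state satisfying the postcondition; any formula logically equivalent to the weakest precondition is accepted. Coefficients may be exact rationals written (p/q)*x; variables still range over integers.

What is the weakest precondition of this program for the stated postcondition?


Working backward. After the program, the postcondition ((d + 3 == e + j + 8 && 3*j + 3 < 6) || (1/2)*j + (e + 1) != -9) <==> j != 3*e - 5 must hold; in canonical form it is ((d == e + j + 5 && 3*j < 3) || e + (1/2)*j != -10) <==> j != 3*e - 5.
Before j := 2*e - 3: ((d == 3*e + 2 && 6*e < 12) || 2*e != -17/2) <==> e != 2
Before j := j - j - 9: ((d == 3*e + 2 && 6*e < 12) || 2*e != -17/2) <==> e != 2
Before d := r: ((r == 3*e + 2 && 6*e < 12) || 2*e != -17/2) <==> e != 2
Answer: WP = ((r == 3*e + 2 && 6*e < 12) || 2*e != -17/2) <==> e != 2


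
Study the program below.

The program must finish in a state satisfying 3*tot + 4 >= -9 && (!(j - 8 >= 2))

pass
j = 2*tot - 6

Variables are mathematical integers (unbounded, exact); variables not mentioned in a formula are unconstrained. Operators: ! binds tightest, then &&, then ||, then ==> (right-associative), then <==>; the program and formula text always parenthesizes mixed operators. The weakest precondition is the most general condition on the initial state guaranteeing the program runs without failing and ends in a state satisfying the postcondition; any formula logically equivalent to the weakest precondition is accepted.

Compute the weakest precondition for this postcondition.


Working backward. After the program, the postcondition 3*tot + 4 >= -9 && (!(j - 8 >= 2)) must hold; in canonical form it is 3*tot >= -13 && (!(j >= 10)).
Before j := 2*tot - 6: 3*tot >= -13 && (!(2*tot >= 16))
Before skip: 3*tot >= -13 && (!(2*tot >= 16))
Answer: WP = 3*tot >= -13 && (!(2*tot >= 16))


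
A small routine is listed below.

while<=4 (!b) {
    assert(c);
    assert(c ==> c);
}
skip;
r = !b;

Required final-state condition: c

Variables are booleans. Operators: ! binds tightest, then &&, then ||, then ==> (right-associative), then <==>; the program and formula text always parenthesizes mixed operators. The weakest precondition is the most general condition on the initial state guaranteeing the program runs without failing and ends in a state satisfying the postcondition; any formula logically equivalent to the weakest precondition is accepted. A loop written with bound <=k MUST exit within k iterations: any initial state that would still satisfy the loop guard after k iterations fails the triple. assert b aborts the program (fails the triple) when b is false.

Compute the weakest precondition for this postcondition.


Working backward. After the program, c must hold.
Before r := !b: c
Before skip: c
Before the loop (bound <=4), unroll the exhaustion recursion (WP_0 = exit-now case; WP_j = one more guarded iteration, up to j = 4):
  WP_0: b && c
  WP_1: ((!b) ==> (c && b)) && (b ==> c)
  WP_2: ((!b) ==> (c && ((!b) ==> (c && b)) && (b ==> c))) && (b ==> c)
  WP_3: ((!b) ==> (c && ((!b) ==> (c && ((!b) ==> (c && b)) && (b ==> c))) && (b ==> c))) && (b ==> c)
  WP_4: ((!b) ==> (c && ((!b) ==> (c && ((!b) ==> (c && ((!b) ==> (c && b)) && (b ==> c))) && (b ==> c))) && (b ==> c))) && (b ==> c)
So before the loop: ((!b) ==> (c && ((!b) ==> (c && ((!b) ==> (c && ((!b) ==> (c && b)) && (b ==> c))) && (b ==> c))) && (b ==> c))) && (b ==> c)
Answer: WP = ((!b) ==> (c && ((!b) ==> (c && ((!b) ==> (c && ((!b) ==> (c && b)) && (b ==> c))) && (b ==> c))) && (b ==> c))) && (b ==> c)


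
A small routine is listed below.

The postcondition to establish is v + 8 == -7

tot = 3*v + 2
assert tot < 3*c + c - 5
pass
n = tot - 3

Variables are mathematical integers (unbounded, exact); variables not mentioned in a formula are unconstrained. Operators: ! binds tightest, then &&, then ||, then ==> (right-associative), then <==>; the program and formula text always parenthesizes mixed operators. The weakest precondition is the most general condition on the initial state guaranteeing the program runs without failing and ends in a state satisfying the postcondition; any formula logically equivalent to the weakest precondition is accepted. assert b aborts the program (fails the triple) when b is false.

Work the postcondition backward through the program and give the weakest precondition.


Working backward. After the program, the postcondition v + 8 == -7 must hold; in canonical form it is v == -15.
Before n := tot - 3: v == -15
Before skip: v == -15
Before assert tot < 3*c + c - 5: tot < 4*c - 5 && v == -15
Before tot := 3*v + 2: 3*v < 4*c - 7 && v == -15
Answer: WP = 3*v < 4*c - 7 && v == -15


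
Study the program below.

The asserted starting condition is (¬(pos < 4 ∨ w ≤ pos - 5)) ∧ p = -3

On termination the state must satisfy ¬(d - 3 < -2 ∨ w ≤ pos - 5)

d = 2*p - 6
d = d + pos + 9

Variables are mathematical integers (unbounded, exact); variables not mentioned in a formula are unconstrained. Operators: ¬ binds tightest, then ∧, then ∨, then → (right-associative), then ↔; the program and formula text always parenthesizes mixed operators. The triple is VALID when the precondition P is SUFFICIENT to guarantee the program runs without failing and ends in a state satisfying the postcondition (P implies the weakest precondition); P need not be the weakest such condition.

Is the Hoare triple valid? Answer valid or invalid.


Working backward. After the program, the postcondition ¬(d - 3 < -2 ∨ w ≤ pos - 5) must hold; in canonical form it is ¬(d < 1 ∨ w ≤ pos - 5).
Before d := d + pos + 9: ¬(d + pos < -8 ∨ w ≤ pos - 5)
Before d := 2*p - 6: ¬(2*p + pos < -2 ∨ w ≤ pos - 5)
The weakest precondition is ¬(2*p + pos < -2 ∨ w ≤ pos - 5).
Check whether (¬(pos < 4 ∨ w ≤ pos - 5)) ∧ p = -3 implies it.
Every state satisfying the precondition satisfies the weakest precondition: the implication holds.
Answer: valid


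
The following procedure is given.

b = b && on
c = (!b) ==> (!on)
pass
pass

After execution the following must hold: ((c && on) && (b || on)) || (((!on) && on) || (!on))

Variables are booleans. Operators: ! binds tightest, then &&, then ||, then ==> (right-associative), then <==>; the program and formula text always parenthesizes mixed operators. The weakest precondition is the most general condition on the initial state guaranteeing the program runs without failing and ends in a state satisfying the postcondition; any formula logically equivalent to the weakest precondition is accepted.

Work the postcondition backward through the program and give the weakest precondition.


Working backward. After the program, the postcondition ((c && on) && (b || on)) || (((!on) && on) || (!on)) must hold; in canonical form it is (c && on && (b || on)) || (!on).
Before skip: (c && on && (b || on)) || (!on)
Before skip: (c && on && (b || on)) || (!on)
Before c := (!b) ==> (!on): (((!b) ==> (!on)) && on && (b || on)) || (!on)
Before b := b && on: (((!(b && on)) ==> (!on)) && on && ((b && on) || on)) || (!on)
Answer: WP = (((!(b && on)) ==> (!on)) && on && ((b && on) || on)) || (!on)


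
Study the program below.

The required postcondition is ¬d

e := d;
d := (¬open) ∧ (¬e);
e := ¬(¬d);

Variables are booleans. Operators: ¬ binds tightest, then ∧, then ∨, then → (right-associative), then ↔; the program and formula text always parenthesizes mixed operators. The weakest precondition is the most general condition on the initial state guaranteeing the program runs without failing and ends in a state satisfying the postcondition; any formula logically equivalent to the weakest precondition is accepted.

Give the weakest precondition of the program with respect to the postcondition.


Working backward. After the program, ¬d must hold.
Before e := ¬(¬d): ¬d
Before d := (¬open) ∧ (¬e): ¬((¬open) ∧ (¬e))
Before e := d: ¬((¬open) ∧ (¬d))
Answer: WP = ¬((¬open) ∧ (¬d))


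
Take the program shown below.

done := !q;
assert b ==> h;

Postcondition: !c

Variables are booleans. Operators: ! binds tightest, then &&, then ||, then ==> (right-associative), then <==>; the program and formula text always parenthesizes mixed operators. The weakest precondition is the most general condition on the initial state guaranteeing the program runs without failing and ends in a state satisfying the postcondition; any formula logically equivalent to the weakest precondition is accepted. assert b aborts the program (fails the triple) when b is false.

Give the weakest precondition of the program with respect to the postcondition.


Working backward. After the program, !c must hold.
Before assert b ==> h: (b ==> h) && (!c)
Before done := !q: (b ==> h) && (!c)
Answer: WP = (b ==> h) && (!c)


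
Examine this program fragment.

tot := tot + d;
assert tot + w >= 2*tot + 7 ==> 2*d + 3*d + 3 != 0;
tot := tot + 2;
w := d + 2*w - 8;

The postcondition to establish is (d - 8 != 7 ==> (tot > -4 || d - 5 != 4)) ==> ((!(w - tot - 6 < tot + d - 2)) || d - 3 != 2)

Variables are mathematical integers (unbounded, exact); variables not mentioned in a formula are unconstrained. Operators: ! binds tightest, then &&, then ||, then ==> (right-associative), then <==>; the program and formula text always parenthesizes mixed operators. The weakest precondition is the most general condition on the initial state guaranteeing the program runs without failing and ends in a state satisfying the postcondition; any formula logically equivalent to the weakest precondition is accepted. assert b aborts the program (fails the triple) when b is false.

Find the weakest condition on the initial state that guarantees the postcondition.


Working backward. After the program, the postcondition (d - 8 != 7 ==> (tot > -4 || d - 5 != 4)) ==> ((!(w - tot - 6 < tot + d - 2)) || d - 3 != 2) must hold; in canonical form it is (d != 15 ==> (tot > -4 || d != 9)) ==> ((!(w < d + 2*tot + 4)) || d != 5).
Before w := d + 2*w - 8: (d != 15 ==> (tot > -4 || d != 9)) ==> ((!(2*w < 2*tot + 12)) || d != 5)
Before tot := tot + 2: (d != 15 ==> (tot > -6 || d != 9)) ==> ((!(2*w < 2*tot + 16)) || d != 5)
Before assert tot + w >= 2*tot + 7 ==> 2*d + 3*d + 3 != 0: (w >= tot + 7 ==> 5*d != -3) && ((d != 15 ==> (tot > -6 || d != 9)) ==> ((!(2*w < 2*tot + 16)) || d != 5))
Before tot := tot + d: (w >= d + tot + 7 ==> 5*d != -3) && ((d != 15 ==> (d + tot > -6 || d != 9)) ==> ((!(2*w < 2*d + 2*tot + 16)) || d != 5))
Answer: WP = (w >= d + tot + 7 ==> 5*d != -3) && ((d != 15 ==> (d + tot > -6 || d != 9)) ==> ((!(2*w < 2*d + 2*tot + 16)) || d != 5))


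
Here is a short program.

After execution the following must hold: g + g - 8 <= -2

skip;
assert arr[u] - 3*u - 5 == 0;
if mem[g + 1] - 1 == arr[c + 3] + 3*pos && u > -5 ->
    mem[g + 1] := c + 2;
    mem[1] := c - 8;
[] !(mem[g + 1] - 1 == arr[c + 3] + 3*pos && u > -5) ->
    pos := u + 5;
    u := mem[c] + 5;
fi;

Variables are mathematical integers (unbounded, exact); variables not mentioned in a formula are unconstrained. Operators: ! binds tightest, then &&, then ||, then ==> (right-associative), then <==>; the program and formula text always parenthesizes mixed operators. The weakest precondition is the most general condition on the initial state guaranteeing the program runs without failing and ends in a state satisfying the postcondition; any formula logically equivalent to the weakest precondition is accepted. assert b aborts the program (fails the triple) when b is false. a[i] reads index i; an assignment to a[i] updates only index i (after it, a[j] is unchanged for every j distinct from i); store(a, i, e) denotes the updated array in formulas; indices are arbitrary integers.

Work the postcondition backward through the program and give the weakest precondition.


Working backward. After the program, the postcondition g + g - 8 <= -2 must hold; in canonical form it is 2*g <= 6.
Then branch requires 2*g <= 6; else branch requires 2*g <= 6.
Before the if: ((mem[g + 1] == arr[c + 3] + 3*pos + 1 && u > -5) ==> 2*g <= 6) && ((!(mem[g + 1] == arr[c + 3] + 3*pos + 1 && u > -5)) ==> 2*g <= 6)
Before assert arr[u] - 3*u - 5 == 0: arr[u] == 3*u + 5 && ((mem[g + 1] == arr[c + 3] + 3*pos + 1 && u > -5) ==> 2*g <= 6) && ((!(mem[g + 1] == arr[c + 3] + 3*pos + 1 && u > -5)) ==> 2*g <= 6)
Before skip: arr[u] == 3*u + 5 && ((mem[g + 1] == arr[c + 3] + 3*pos + 1 && u > -5) ==> 2*g <= 6) && ((!(mem[g + 1] == arr[c + 3] + 3*pos + 1 && u > -5)) ==> 2*g <= 6)
Answer: WP = arr[u] == 3*u + 5 && ((mem[g + 1] == arr[c + 3] + 3*pos + 1 && u > -5) ==> 2*g <= 6) && ((!(mem[g + 1] == arr[c + 3] + 3*pos + 1 && u > -5)) ==> 2*g <= 6)


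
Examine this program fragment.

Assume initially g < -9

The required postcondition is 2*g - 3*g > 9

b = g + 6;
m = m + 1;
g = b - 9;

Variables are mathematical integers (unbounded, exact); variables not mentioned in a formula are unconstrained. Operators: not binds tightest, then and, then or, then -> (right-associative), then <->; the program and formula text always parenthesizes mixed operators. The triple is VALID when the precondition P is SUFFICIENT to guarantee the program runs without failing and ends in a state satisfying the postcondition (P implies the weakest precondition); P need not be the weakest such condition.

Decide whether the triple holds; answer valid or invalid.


Working backward. After the program, the postcondition 2*g - 3*g > 9 must hold; in canonical form it is g < -9.
Before g := b - 9: b < 0
Before m := m + 1: b < 0
Before b := g + 6: g < -6
The weakest precondition is g < -6.
Check whether g < -9 implies it.
Every state satisfying the precondition satisfies the weakest precondition: the implication holds.
Answer: valid


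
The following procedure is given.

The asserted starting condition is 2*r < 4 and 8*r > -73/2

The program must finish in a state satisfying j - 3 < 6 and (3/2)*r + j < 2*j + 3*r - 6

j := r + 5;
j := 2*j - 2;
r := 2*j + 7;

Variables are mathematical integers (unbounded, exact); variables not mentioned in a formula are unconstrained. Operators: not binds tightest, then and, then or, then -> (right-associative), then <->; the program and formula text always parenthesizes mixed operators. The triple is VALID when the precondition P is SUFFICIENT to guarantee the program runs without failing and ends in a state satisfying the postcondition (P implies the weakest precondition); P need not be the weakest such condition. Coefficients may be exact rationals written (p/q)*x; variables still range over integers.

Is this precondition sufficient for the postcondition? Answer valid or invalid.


Working backward. After the program, the postcondition j - 3 < 6 and (3/2)*r + j < 2*j + 3*r - 6 must hold; in canonical form it is j < 9 and j + (3/2)*r > 6.
Before r := 2*j + 7: j < 9 and 4*j > -9/2
Before j := 2*j - 2: 2*j < 11 and 8*j > 7/2
Before j := r + 5: 2*r < 1 and 8*r > -73/2
The weakest precondition is 2*r < 1 and 8*r > -73/2.
Check whether 2*r < 4 and 8*r > -73/2 implies it.
Countermodel: at the initial state r = 1, the precondition holds but the weakest precondition fails.
Answer: invalid


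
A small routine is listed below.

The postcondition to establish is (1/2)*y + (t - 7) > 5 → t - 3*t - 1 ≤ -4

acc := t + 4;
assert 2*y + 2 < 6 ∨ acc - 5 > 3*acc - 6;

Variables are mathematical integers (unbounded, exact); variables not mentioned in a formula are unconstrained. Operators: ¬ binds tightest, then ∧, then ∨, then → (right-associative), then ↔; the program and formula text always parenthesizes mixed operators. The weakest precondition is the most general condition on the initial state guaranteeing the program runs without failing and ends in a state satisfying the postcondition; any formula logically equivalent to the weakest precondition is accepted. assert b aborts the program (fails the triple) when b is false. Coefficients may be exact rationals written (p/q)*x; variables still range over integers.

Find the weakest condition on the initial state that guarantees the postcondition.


Working backward. After the program, the postcondition (1/2)*y + (t - 7) > 5 → t - 3*t - 1 ≤ -4 must hold; in canonical form it is t + (1/2)*y > 12 → 2*t ≥ 3.
Before assert 2*y + 2 < 6 ∨ acc - 5 > 3*acc - 6: (2*y < 4 ∨ 2*acc < 1) ∧ (t + (1/2)*y > 12 → 2*t ≥ 3)
Before acc := t + 4: (2*y < 4 ∨ 2*t < -7) ∧ (t + (1/2)*y > 12 → 2*t ≥ 3)
Answer: WP = (2*y < 4 ∨ 2*t < -7) ∧ (t + (1/2)*y > 12 → 2*t ≥ 3)


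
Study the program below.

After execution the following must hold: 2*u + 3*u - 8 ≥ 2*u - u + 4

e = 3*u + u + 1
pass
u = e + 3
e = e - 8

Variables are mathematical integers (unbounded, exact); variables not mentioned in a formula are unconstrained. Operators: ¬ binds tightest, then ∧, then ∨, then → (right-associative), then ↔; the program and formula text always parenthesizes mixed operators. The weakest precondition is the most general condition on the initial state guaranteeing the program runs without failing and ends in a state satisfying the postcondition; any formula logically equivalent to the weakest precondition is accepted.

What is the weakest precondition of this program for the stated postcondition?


Working backward. After the program, the postcondition 2*u + 3*u - 8 ≥ 2*u - u + 4 must hold; in canonical form it is 4*u ≥ 12.
Before e := e - 8: 4*u ≥ 12
Before u := e + 3: 4*e ≥ 0
Before skip: 4*e ≥ 0
Before e := 3*u + u + 1: 16*u ≥ -4
Answer: WP = 16*u ≥ -4


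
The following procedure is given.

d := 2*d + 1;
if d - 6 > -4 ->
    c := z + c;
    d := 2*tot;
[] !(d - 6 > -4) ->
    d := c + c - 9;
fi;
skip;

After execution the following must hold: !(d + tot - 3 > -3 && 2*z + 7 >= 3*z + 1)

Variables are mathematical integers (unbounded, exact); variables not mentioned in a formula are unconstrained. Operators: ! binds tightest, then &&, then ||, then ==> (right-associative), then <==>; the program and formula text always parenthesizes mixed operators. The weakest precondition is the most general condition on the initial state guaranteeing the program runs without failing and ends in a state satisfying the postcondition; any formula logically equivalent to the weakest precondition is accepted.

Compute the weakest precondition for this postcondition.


Working backward. After the program, the postcondition !(d + tot - 3 > -3 && 2*z + 7 >= 3*z + 1) must hold; in canonical form it is !(d + tot > 0 && z <= 6).
Before skip: !(d + tot > 0 && z <= 6)
Then branch requires !(3*tot > 0 && z <= 6); else branch requires !(2*c + tot > 9 && z <= 6).
Before the if: (d > 2 ==> (!(3*tot > 0 && z <= 6))) && ((!(d > 2)) ==> (!(2*c + tot > 9 && z <= 6)))
Before d := 2*d + 1: (2*d > 1 ==> (!(3*tot > 0 && z <= 6))) && ((!(2*d > 1)) ==> (!(2*c + tot > 9 && z <= 6)))
Answer: WP = (2*d > 1 ==> (!(3*tot > 0 && z <= 6))) && ((!(2*d > 1)) ==> (!(2*c + tot > 9 && z <= 6)))


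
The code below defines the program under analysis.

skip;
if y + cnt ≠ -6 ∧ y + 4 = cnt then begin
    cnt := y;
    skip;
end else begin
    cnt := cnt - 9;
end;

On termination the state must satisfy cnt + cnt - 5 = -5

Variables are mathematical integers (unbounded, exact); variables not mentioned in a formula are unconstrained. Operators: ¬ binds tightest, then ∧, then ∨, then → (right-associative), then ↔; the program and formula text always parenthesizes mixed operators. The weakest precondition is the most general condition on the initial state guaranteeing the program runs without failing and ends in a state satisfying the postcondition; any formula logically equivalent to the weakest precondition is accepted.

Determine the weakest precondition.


Working backward. After the program, the postcondition cnt + cnt - 5 = -5 must hold; in canonical form it is 2*cnt = 0.
Then branch requires 2*y = 0; else branch requires 2*cnt = 18.
Before the if: ((cnt + y ≠ -6 ∧ y = cnt - 4) → 2*y = 0) ∧ ((¬(cnt + y ≠ -6 ∧ y = cnt - 4)) → 2*cnt = 18)
Before skip: ((cnt + y ≠ -6 ∧ y = cnt - 4) → 2*y = 0) ∧ ((¬(cnt + y ≠ -6 ∧ y = cnt - 4)) → 2*cnt = 18)
Answer: WP = ((cnt + y ≠ -6 ∧ y = cnt - 4) → 2*y = 0) ∧ ((¬(cnt + y ≠ -6 ∧ y = cnt - 4)) → 2*cnt = 18)


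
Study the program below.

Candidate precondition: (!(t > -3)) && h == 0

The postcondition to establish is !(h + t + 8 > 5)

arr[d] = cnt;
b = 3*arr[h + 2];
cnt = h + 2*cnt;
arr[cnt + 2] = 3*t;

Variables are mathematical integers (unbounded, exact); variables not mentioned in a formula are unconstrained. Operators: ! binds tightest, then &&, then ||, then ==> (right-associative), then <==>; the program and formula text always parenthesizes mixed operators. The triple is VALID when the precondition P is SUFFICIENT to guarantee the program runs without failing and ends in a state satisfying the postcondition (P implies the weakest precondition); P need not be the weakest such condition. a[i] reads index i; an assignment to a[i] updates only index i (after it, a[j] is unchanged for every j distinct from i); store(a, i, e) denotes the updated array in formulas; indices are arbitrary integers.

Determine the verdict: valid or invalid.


Working backward. After the program, the postcondition !(h + t + 8 > 5) must hold; in canonical form it is !(h + t > -3).
Before arr[cnt + 2] := 3*t: !(h + t > -3)
Before cnt := h + 2*cnt: !(h + t > -3)
Before b := 3*arr[h + 2]: !(h + t > -3)
Before arr[d] := cnt: !(h + t > -3)
The weakest precondition is !(h + t > -3).
Check whether (!(t > -3)) && h == 0 implies it.
Every state satisfying the precondition satisfies the weakest precondition: the implication holds.
Answer: valid


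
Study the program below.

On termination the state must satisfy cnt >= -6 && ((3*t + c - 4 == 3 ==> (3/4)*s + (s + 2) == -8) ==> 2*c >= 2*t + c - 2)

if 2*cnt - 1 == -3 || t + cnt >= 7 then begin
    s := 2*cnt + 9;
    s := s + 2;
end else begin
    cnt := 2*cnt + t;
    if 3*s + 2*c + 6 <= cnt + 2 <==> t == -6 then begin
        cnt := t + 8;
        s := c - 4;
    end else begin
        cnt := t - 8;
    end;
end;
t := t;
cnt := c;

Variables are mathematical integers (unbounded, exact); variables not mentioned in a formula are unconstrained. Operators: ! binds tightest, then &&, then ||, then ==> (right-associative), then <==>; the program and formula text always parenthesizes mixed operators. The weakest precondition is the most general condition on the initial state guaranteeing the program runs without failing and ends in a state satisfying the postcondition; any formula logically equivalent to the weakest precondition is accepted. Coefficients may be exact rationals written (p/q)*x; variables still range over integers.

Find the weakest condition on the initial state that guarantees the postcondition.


Working backward. After the program, the postcondition cnt >= -6 && ((3*t + c - 4 == 3 ==> (3/4)*s + (s + 2) == -8) ==> 2*c >= 2*t + c - 2) must hold; in canonical form it is cnt >= -6 && ((c + 3*t == 7 ==> (7/4)*s == -10) ==> c >= 2*t - 2).
Before cnt := c: c >= -6 && ((c + 3*t == 7 ==> (7/4)*s == -10) ==> c >= 2*t - 2)
Before t := t: c >= -6 && ((c + 3*t == 7 ==> (7/4)*s == -10) ==> c >= 2*t - 2)
Then branch requires c >= -6 && ((c + 3*t == 7 ==> (7/2)*cnt == -117/4) ==> c >= 2*t - 2); else branch requires ((2*c + 3*s <= 2*cnt + t - 4 <==> t == -6) ==> (c >= -6 && ((c + 3*t == 7 ==> (7/4)*c == -3) ==> c >= 2*t - 2))) && ((!(2*c + 3*s <= 2*cnt + t - 4 <==> t == -6)) ==> (c >= -6 && ((c + 3*t == 7 ==> (7/4)*s == -10) ==> c >= 2*t - 2))).
Before the if: ((2*cnt == -2 || cnt + t >= 7) ==> (c >= -6 && ((c + 3*t == 7 ==> (7/2)*cnt == -117/4) ==> c >= 2*t - 2))) && ((!(2*cnt == -2 || cnt + t >= 7)) ==> (((2*c + 3*s <= 2*cnt + t - 4 <==> t == -6) ==> (c >= -6 && ((c + 3*t == 7 ==> (7/4)*c == -3) ==> c >= 2*t - 2))) && ((!(2*c + 3*s <= 2*cnt + t - 4 <==> t == -6)) ==> (c >= -6 && ((c + 3*t == 7 ==> (7/4)*s == -10) ==> c >= 2*t - 2)))))
Answer: WP = ((2*cnt == -2 || cnt + t >= 7) ==> (c >= -6 && ((c + 3*t == 7 ==> (7/2)*cnt == -117/4) ==> c >= 2*t - 2))) && ((!(2*cnt == -2 || cnt + t >= 7)) ==> (((2*c + 3*s <= 2*cnt + t - 4 <==> t == -6) ==> (c >= -6 && ((c + 3*t == 7 ==> (7/4)*c == -3) ==> c >= 2*t - 2))) && ((!(2*c + 3*s <= 2*cnt + t - 4 <==> t == -6)) ==> (c >= -6 && ((c + 3*t == 7 ==> (7/4)*s == -10) ==> c >= 2*t - 2)))))


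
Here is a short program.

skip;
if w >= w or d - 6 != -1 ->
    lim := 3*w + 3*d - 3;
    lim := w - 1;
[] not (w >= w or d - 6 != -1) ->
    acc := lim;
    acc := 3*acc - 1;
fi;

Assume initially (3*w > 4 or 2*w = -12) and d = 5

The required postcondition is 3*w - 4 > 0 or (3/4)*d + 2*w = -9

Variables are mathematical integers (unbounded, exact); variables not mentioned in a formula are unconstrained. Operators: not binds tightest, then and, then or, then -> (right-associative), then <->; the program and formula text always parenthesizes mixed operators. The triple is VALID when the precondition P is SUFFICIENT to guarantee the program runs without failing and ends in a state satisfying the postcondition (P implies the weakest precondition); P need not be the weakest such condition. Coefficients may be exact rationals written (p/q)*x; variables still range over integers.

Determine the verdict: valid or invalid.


Working backward. After the program, the postcondition 3*w - 4 > 0 or (3/4)*d + 2*w = -9 must hold; in canonical form it is 3*w > 4 or (3/4)*d + 2*w = -9.
Then branch requires 3*w > 4 or (3/4)*d + 2*w = -9; else branch requires 3*w > 4 or (3/4)*d + 2*w = -9.
Before the if: 3*w > 4 or (3/4)*d + 2*w = -9
Before skip: 3*w > 4 or (3/4)*d + 2*w = -9
The weakest precondition is 3*w > 4 or (3/4)*d + 2*w = -9.
Check whether (3*w > 4 or 2*w = -12) and d = 5 implies it.
Countermodel: at the initial state d = 5, w = -6, the precondition holds but the weakest precondition fails.
Answer: invalid


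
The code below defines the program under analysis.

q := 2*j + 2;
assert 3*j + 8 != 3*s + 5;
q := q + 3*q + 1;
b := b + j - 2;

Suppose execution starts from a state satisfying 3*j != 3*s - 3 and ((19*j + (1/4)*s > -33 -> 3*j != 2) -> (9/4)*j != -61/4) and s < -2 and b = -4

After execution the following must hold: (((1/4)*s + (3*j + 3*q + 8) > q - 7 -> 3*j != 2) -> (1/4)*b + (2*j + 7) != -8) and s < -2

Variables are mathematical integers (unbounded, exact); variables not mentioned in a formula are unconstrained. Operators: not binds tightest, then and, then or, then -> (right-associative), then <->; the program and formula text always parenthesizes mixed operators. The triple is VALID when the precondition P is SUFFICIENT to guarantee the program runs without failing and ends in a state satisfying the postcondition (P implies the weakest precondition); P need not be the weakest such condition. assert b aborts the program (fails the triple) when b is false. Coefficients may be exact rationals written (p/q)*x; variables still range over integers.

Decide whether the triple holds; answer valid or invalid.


Working backward. After the program, the postcondition (((1/4)*s + (3*j + 3*q + 8) > q - 7 -> 3*j != 2) -> (1/4)*b + (2*j + 7) != -8) and s < -2 must hold; in canonical form it is ((3*j + 2*q + (1/4)*s > -15 -> 3*j != 2) -> (1/4)*b + 2*j != -15) and s < -2.
Before b := b + j - 2: ((3*j + 2*q + (1/4)*s > -15 -> 3*j != 2) -> (1/4)*b + (9/4)*j != -29/2) and s < -2
Before q := q + 3*q + 1: ((3*j + 8*q + (1/4)*s > -17 -> 3*j != 2) -> (1/4)*b + (9/4)*j != -29/2) and s < -2
Before assert 3*j + 8 != 3*s + 5: 3*j != 3*s - 3 and ((3*j + 8*q + (1/4)*s > -17 -> 3*j != 2) -> (1/4)*b + (9/4)*j != -29/2) and s < -2
Before q := 2*j + 2: 3*j != 3*s - 3 and ((19*j + (1/4)*s > -33 -> 3*j != 2) -> (1/4)*b + (9/4)*j != -29/2) and s < -2
The weakest precondition is 3*j != 3*s - 3 and ((19*j + (1/4)*s > -33 -> 3*j != 2) -> (1/4)*b + (9/4)*j != -29/2) and s < -2.
Check whether 3*j != 3*s - 3 and ((19*j + (1/4)*s > -33 -> 3*j != 2) -> (9/4)*j != -61/4) and s < -2 and b = -4 implies it.
Countermodel: at the initial state b = -4, j = -6, s = -6, the precondition holds but the weakest precondition fails.
Answer: invalid


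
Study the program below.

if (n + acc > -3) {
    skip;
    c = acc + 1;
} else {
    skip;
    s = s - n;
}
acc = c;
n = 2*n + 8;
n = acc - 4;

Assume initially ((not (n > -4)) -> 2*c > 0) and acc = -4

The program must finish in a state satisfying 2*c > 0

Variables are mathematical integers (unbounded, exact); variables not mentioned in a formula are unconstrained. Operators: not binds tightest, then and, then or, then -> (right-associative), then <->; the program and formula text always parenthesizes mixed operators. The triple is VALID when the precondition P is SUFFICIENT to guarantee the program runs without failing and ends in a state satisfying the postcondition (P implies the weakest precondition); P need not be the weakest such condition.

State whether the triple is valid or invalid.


Working backward. After the program, 2*c > 0 must hold.
Before n := acc - 4: 2*c > 0
Before n := 2*n + 8: 2*c > 0
Before acc := c: 2*c > 0
Then branch requires 2*acc > -2; else branch requires 2*c > 0.
Before the if: (acc + n > -3 -> 2*acc > -2) and ((not (acc + n > -3)) -> 2*c > 0)
The weakest precondition is (acc + n > -3 -> 2*acc > -2) and ((not (acc + n > -3)) -> 2*c > 0).
Check whether ((not (n > -4)) -> 2*c > 0) and acc = -4 implies it.
Countermodel: at the initial state acc = -4, c = 1, n = 2, the precondition holds but the weakest precondition fails.
Answer: invalid


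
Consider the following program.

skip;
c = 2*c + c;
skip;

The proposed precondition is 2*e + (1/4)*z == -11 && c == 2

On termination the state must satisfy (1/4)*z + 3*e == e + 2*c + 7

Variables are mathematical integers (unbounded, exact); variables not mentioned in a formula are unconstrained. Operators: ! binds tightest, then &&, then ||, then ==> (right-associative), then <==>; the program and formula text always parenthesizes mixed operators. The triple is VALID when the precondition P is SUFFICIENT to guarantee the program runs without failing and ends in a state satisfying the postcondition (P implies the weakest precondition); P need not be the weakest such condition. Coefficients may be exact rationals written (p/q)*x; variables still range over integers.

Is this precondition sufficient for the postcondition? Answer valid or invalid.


Working backward. After the program, the postcondition (1/4)*z + 3*e == e + 2*c + 7 must hold; in canonical form it is 2*e + (1/4)*z == 2*c + 7.
Before skip: 2*e + (1/4)*z == 2*c + 7
Before c := 2*c + c: 2*e + (1/4)*z == 6*c + 7
Before skip: 2*e + (1/4)*z == 6*c + 7
The weakest precondition is 2*e + (1/4)*z == 6*c + 7.
Check whether 2*e + (1/4)*z == -11 && c == 2 implies it.
Countermodel: at the initial state c = 2, e = 0, z = -44, the precondition holds but the weakest precondition fails.
Answer: invalid


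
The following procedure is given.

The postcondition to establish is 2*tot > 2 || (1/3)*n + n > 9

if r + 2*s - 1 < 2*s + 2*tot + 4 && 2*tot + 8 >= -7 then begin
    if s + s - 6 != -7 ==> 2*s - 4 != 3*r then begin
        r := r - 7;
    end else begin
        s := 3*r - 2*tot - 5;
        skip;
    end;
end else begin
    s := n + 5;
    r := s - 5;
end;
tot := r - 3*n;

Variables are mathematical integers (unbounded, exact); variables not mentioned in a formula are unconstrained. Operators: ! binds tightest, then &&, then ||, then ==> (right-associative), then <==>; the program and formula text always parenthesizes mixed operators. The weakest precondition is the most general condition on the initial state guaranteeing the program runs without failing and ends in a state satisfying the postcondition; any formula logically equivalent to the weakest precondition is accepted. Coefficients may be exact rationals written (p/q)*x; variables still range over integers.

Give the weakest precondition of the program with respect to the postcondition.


Working backward. After the program, the postcondition 2*tot > 2 || (1/3)*n + n > 9 must hold; in canonical form it is 2*tot > 2 || (4/3)*n > 9.
Before tot := r - 3*n: 2*r > 6*n + 2 || (4/3)*n > 9
Then branch requires ((2*s != -1 ==> 2*s != 3*r + 4) ==> (2*r > 6*n + 16 || (4/3)*n > 9)) && ((!(2*s != -1 ==> 2*s != 3*r + 4)) ==> (2*r > 6*n + 2 || (4/3)*n > 9)); else branch requires 4*n < -2 || (4/3)*n > 9.
Before the if: ((r < 2*tot + 5 && 2*tot >= -15) ==> (((2*s != -1 ==> 2*s != 3*r + 4) ==> (2*r > 6*n + 16 || (4/3)*n > 9)) && ((!(2*s != -1 ==> 2*s != 3*r + 4)) ==> (2*r > 6*n + 2 || (4/3)*n > 9)))) && ((!(r < 2*tot + 5 && 2*tot >= -15)) ==> (4*n < -2 || (4/3)*n > 9))
Answer: WP = ((r < 2*tot + 5 && 2*tot >= -15) ==> (((2*s != -1 ==> 2*s != 3*r + 4) ==> (2*r > 6*n + 16 || (4/3)*n > 9)) && ((!(2*s != -1 ==> 2*s != 3*r + 4)) ==> (2*r > 6*n + 2 || (4/3)*n > 9)))) && ((!(r < 2*tot + 5 && 2*tot >= -15)) ==> (4*n < -2 || (4/3)*n > 9))
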